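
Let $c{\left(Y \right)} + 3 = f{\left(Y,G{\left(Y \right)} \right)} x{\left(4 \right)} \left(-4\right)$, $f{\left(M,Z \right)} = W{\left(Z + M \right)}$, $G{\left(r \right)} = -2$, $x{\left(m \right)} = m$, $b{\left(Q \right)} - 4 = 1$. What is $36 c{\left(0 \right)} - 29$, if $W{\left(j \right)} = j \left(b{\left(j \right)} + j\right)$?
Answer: $3319$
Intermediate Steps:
$b{\left(Q \right)} = 5$ ($b{\left(Q \right)} = 4 + 1 = 5$)
$W{\left(j \right)} = j \left(5 + j\right)$
$f{\left(M,Z \right)} = \left(M + Z\right) \left(5 + M + Z\right)$ ($f{\left(M,Z \right)} = \left(Z + M\right) \left(5 + \left(Z + M\right)\right) = \left(M + Z\right) \left(5 + \left(M + Z\right)\right) = \left(M + Z\right) \left(5 + M + Z\right)$)
$c{\left(Y \right)} = -3 - 16 \left(-2 + Y\right) \left(3 + Y\right)$ ($c{\left(Y \right)} = -3 + \left(Y - 2\right) \left(5 + Y - 2\right) 4 \left(-4\right) = -3 + \left(-2 + Y\right) \left(3 + Y\right) 4 \left(-4\right) = -3 + 4 \left(-2 + Y\right) \left(3 + Y\right) \left(-4\right) = -3 - 16 \left(-2 + Y\right) \left(3 + Y\right)$)
$36 c{\left(0 \right)} - 29 = 36 \left(93 - 0 - 16 \cdot 0^{2}\right) - 29 = 36 \left(93 + 0 - 0\right) - 29 = 36 \left(93 + 0 + 0\right) - 29 = 36 \cdot 93 - 29 = 3348 - 29 = 3319$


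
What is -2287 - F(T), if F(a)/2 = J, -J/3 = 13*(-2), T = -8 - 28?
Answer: -2443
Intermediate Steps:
T = -36
J = 78 (J = -39*(-2) = -3*(-26) = 78)
F(a) = 156 (F(a) = 2*78 = 156)
-2287 - F(T) = -2287 - 1*156 = -2287 - 156 = -2443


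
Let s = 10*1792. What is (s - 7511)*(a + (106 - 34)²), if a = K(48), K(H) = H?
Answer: 54459888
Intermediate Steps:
a = 48
s = 17920
(s - 7511)*(a + (106 - 34)²) = (17920 - 7511)*(48 + (106 - 34)²) = 10409*(48 + 72²) = 10409*(48 + 5184) = 10409*5232 = 54459888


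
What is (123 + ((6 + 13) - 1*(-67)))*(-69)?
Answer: -14421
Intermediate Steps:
(123 + ((6 + 13) - 1*(-67)))*(-69) = (123 + (19 + 67))*(-69) = (123 + 86)*(-69) = 209*(-69) = -14421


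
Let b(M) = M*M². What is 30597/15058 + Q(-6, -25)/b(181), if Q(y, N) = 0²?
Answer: 30597/15058 ≈ 2.0319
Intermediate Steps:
Q(y, N) = 0
b(M) = M³
30597/15058 + Q(-6, -25)/b(181) = 30597/15058 + 0/(181³) = 30597*(1/15058) + 0/5929741 = 30597/15058 + 0*(1/5929741) = 30597/15058 + 0 = 30597/15058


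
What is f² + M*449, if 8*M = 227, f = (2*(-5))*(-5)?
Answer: 121923/8 ≈ 15240.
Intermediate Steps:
f = 50 (f = -10*(-5) = 50)
M = 227/8 (M = (⅛)*227 = 227/8 ≈ 28.375)
f² + M*449 = 50² + (227/8)*449 = 2500 + 101923/8 = 121923/8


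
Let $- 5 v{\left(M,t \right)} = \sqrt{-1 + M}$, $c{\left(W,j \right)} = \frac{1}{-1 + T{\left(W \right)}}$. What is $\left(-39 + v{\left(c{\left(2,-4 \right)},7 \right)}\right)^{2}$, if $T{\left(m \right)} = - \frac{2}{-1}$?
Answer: $1521$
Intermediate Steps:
$T{\left(m \right)} = 2$ ($T{\left(m \right)} = \left(-2\right) \left(-1\right) = 2$)
$c{\left(W,j \right)} = 1$ ($c{\left(W,j \right)} = \frac{1}{-1 + 2} = 1^{-1} = 1$)
$v{\left(M,t \right)} = - \frac{\sqrt{-1 + M}}{5}$
$\left(-39 + v{\left(c{\left(2,-4 \right)},7 \right)}\right)^{2} = \left(-39 - \frac{\sqrt{-1 + 1}}{5}\right)^{2} = \left(-39 - \frac{\sqrt{0}}{5}\right)^{2} = \left(-39 - 0\right)^{2} = \left(-39 + 0\right)^{2} = \left(-39\right)^{2} = 1521$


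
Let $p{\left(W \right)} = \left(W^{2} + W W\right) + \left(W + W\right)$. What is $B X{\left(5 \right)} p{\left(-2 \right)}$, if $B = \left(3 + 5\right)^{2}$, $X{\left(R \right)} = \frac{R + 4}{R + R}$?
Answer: $\frac{1152}{5} \approx 230.4$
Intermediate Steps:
$X{\left(R \right)} = \frac{4 + R}{2 R}$
$B = 64$ ($B = 8^{2} = 64$)
$p{\left(W \right)} = 2 W + 2 W^{2}$ ($p{\left(W \right)} = \left(W^{2} + W^{2}\right) + 2 W = 2 W^{2} + 2 W = 2 W + 2 W^{2}$)
$B X{\left(5 \right)} p{\left(-2 \right)} = 64 \frac{4 + 5}{2 \cdot 5} \cdot 2 \left(-2\right) \left(1 - 2\right) = 64 \cdot \frac{1}{2} \cdot \frac{1}{5} \cdot 9 \cdot 2 \left(-2\right) \left(-1\right) = 64 \cdot \frac{9}{10} \cdot 4 = \frac{288}{5} \cdot 4 = \frac{1152}{5}$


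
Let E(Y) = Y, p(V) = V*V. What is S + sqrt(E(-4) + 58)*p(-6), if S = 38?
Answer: 38 + 108*sqrt(6) ≈ 302.54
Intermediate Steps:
p(V) = V**2
S + sqrt(E(-4) + 58)*p(-6) = 38 + sqrt(-4 + 58)*(-6)**2 = 38 + sqrt(54)*36 = 38 + (3*sqrt(6))*36 = 38 + 108*sqrt(6)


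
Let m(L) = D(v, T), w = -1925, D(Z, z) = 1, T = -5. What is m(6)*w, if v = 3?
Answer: -1925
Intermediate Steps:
m(L) = 1
m(6)*w = 1*(-1925) = -1925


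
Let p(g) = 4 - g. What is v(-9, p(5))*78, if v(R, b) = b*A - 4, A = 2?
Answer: -468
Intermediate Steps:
v(R, b) = -4 + 2*b (v(R, b) = b*2 - 4 = 2*b - 4 = -4 + 2*b)
v(-9, p(5))*78 = (-4 + 2*(4 - 1*5))*78 = (-4 + 2*(4 - 5))*78 = (-4 + 2*(-1))*78 = (-4 - 2)*78 = -6*78 = -468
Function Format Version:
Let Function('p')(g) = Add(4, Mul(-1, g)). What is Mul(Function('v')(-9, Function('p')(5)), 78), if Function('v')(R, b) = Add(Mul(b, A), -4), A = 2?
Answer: -468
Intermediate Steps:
Function('v')(R, b) = Add(-4, Mul(2, b)) (Function('v')(R, b) = Add(Mul(b, 2), -4) = Add(Mul(2, b), -4) = Add(-4, Mul(2, b)))
Mul(Function('v')(-9, Function('p')(5)), 78) = Mul(Add(-4, Mul(2, Add(4, Mul(-1, 5)))), 78) = Mul(Add(-4, Mul(2, Add(4, -5))), 78) = Mul(Add(-4, Mul(2, -1)), 78) = Mul(Add(-4, -2), 78) = Mul(-6, 78) = -468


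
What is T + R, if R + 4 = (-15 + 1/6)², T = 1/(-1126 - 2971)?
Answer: 31862333/147492 ≈ 216.03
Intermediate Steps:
T = -1/4097 (T = 1/(-4097) = -1/4097 ≈ -0.00024408)
R = 7777/36 (R = -4 + (-15 + 1/6)² = -4 + (-15 + ⅙)² = -4 + (-89/6)² = -4 + 7921/36 = 7777/36 ≈ 216.03)
T + R = -1/4097 + 7777/36 = 31862333/147492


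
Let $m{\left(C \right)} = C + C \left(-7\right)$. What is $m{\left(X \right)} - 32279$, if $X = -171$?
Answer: $-31253$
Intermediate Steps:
$m{\left(C \right)} = - 6 C$ ($m{\left(C \right)} = C - 7 C = - 6 C$)
$m{\left(X \right)} - 32279 = \left(-6\right) \left(-171\right) - 32279 = 1026 - 32279 = -31253$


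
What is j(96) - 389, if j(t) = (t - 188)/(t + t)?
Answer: -18695/48 ≈ -389.48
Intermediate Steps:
j(t) = (-188 + t)/(2*t) (j(t) = (-188 + t)/((2*t)) = (-188 + t)*(1/(2*t)) = (-188 + t)/(2*t))
j(96) - 389 = (1/2)*(-188 + 96)/96 - 389 = (1/2)*(1/96)*(-92) - 389 = -23/48 - 389 = -18695/48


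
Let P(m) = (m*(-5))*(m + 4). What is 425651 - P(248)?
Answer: 738131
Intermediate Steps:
P(m) = -5*m*(4 + m) (P(m) = (-5*m)*(4 + m) = -5*m*(4 + m))
425651 - P(248) = 425651 - (-5)*248*(4 + 248) = 425651 - (-5)*248*252 = 425651 - 1*(-312480) = 425651 + 312480 = 738131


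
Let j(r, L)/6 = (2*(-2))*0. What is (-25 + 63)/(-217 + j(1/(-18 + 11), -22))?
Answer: -38/217 ≈ -0.17512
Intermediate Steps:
j(r, L) = 0 (j(r, L) = 6*((2*(-2))*0) = 6*(-4*0) = 6*0 = 0)
(-25 + 63)/(-217 + j(1/(-18 + 11), -22)) = (-25 + 63)/(-217 + 0) = 38/(-217) = 38*(-1/217) = -38/217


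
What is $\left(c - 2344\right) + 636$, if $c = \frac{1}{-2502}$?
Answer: $- \frac{4273417}{2502} \approx -1708.0$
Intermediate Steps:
$c = - \frac{1}{2502} \approx -0.00039968$
$\left(c - 2344\right) + 636 = \left(- \frac{1}{2502} - 2344\right) + 636 = - \frac{5864689}{2502} + 636 = - \frac{4273417}{2502}$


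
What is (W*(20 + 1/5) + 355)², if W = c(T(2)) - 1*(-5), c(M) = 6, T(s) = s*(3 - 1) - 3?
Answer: 8328996/25 ≈ 3.3316e+5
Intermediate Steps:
T(s) = -3 + 2*s (T(s) = s*2 - 3 = 2*s - 3 = -3 + 2*s)
W = 11 (W = 6 - 1*(-5) = 6 + 5 = 11)
(W*(20 + 1/5) + 355)² = (11*(20 + 1/5) + 355)² = (11*(20 + ⅕) + 355)² = (11*(101/5) + 355)² = (1111/5 + 355)² = (2886/5)² = 8328996/25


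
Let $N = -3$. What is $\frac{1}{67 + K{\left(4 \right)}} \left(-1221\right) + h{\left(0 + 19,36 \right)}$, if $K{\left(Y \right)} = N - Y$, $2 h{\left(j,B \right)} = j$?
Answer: $- \frac{217}{20} \approx -10.85$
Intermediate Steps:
$h{\left(j,B \right)} = \frac{j}{2}$
$K{\left(Y \right)} = -3 - Y$
$\frac{1}{67 + K{\left(4 \right)}} \left(-1221\right) + h{\left(0 + 19,36 \right)} = \frac{1}{67 - 7} \left(-1221\right) + \frac{0 + 19}{2} = \frac{1}{67 - 7} \left(-1221\right) + \frac{1}{2} \cdot 19 = \frac{1}{67 - 7} \left(-1221\right) + \frac{19}{2} = \frac{1}{60} \left(-1221\right) + \frac{19}{2} = - \frac{407}{20} + \frac{19}{2} = - \frac{217}{20}$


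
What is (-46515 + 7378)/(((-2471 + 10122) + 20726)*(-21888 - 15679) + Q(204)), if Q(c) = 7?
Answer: 39137/1066038752 ≈ 3.6713e-5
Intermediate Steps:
(-46515 + 7378)/(((-2471 + 10122) + 20726)*(-21888 - 15679) + Q(204)) = (-46515 + 7378)/(((-2471 + 10122) + 20726)*(-21888 - 15679) + 7) = -39137/((7651 + 20726)*(-37567) + 7) = -39137/(28377*(-37567) + 7) = -39137/(-1066038759 + 7) = -39137/(-1066038752) = -39137*(-1/1066038752) = 39137/1066038752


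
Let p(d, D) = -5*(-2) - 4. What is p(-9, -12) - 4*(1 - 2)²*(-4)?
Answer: 22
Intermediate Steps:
p(d, D) = 6 (p(d, D) = 10 - 4 = 6)
p(-9, -12) - 4*(1 - 2)²*(-4) = 6 - 4*(1 - 2)²*(-4) = 6 - 4*(-1)²*(-4) = 6 - 4*1*(-4) = 6 - 4*(-4) = 6 + 16 = 22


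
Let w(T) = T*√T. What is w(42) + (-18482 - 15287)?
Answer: -33769 + 42*√42 ≈ -33497.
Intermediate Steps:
w(T) = T^(3/2)
w(42) + (-18482 - 15287) = 42^(3/2) + (-18482 - 15287) = 42*√42 - 33769 = -33769 + 42*√42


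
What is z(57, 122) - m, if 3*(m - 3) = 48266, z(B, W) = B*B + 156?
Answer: -38060/3 ≈ -12687.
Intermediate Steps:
z(B, W) = 156 + B² (z(B, W) = B² + 156 = 156 + B²)
m = 48275/3 (m = 3 + (⅓)*48266 = 3 + 48266/3 = 48275/3 ≈ 16092.)
z(57, 122) - m = (156 + 57²) - 1*48275/3 = (156 + 3249) - 48275/3 = 3405 - 48275/3 = -38060/3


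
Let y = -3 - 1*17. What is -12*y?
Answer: 240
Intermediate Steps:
y = -20 (y = -3 - 17 = -20)
-12*y = -12*(-20) = 240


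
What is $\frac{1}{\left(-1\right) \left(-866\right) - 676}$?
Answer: $\frac{1}{190} \approx 0.0052632$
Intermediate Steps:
$\frac{1}{\left(-1\right) \left(-866\right) - 676} = \frac{1}{866 - 676} = \frac{1}{190}$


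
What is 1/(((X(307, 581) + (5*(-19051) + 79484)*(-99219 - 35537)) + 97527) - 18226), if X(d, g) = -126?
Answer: 1/2125316051 ≈ 4.7052e-10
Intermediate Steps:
1/(((X(307, 581) + (5*(-19051) + 79484)*(-99219 - 35537)) + 97527) - 18226) = 1/(((-126 + (5*(-19051) + 79484)*(-99219 - 35537)) + 97527) - 18226) = 1/(((-126 + (-95255 + 79484)*(-134756)) + 97527) - 18226) = 1/(((-126 - 15771*(-134756)) + 97527) - 18226) = 1/(((-126 + 2125236876) + 97527) - 18226) = 1/((2125236750 + 97527) - 18226) = 1/(2125334277 - 18226) = 1/2125316051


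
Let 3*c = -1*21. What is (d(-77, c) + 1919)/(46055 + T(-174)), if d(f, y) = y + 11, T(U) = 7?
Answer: 641/15354 ≈ 0.041748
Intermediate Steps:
c = -7 (c = (-1*21)/3 = (⅓)*(-21) = -7)
d(f, y) = 11 + y
(d(-77, c) + 1919)/(46055 + T(-174)) = ((11 - 7) + 1919)/(46055 + 7) = (4 + 1919)/46062 = 1923*(1/46062) = 641/15354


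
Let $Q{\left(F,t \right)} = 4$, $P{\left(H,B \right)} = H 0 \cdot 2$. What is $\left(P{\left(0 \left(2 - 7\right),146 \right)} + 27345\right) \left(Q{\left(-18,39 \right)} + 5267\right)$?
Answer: $144135495$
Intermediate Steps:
$P{\left(H,B \right)} = 0$ ($P{\left(H,B \right)} = 0 \cdot 2 = 0$)
$\left(P{\left(0 \left(2 - 7\right),146 \right)} + 27345\right) \left(Q{\left(-18,39 \right)} + 5267\right) = \left(0 + 27345\right) \left(4 + 5267\right) = 27345 \cdot 5271 = 144135495$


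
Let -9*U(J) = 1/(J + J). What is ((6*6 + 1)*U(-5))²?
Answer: 1369/8100 ≈ 0.16901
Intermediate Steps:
U(J) = -1/(18*J) (U(J) = -1/(9*(J + J)) = -1/(2*J)/9 = -1/(18*J))
((6*6 + 1)*U(-5))² = ((6*6 + 1)*(-1/18/(-5)))² = ((36 + 1)*(-1/18*(-⅕)))² = (37*(1/90))² = (37/90)² = 1369/8100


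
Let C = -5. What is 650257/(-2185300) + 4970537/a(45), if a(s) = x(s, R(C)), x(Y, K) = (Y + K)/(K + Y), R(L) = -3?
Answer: 10862113855843/2185300 ≈ 4.9705e+6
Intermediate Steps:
x(Y, K) = 1 (x(Y, K) = (K + Y)/(K + Y) = 1)
a(s) = 1
650257/(-2185300) + 4970537/a(45) = 650257/(-2185300) + 4970537/1 = 650257*(-1/2185300) + 4970537*1 = -650257/2185300 + 4970537 = 10862113855843/2185300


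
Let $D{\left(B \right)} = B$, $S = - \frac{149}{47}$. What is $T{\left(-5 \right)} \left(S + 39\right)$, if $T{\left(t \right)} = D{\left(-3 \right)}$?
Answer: $- \frac{5052}{47} \approx -107.49$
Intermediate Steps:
$S = - \frac{149}{47}$ ($S = \left(-149\right) \frac{1}{47} = - \frac{149}{47} \approx -3.1702$)
$T{\left(t \right)} = -3$
$T{\left(-5 \right)} \left(S + 39\right) = - 3 \left(- \frac{149}{47} + 39\right) = \left(-3\right) \frac{1684}{47} = - \frac{5052}{47}$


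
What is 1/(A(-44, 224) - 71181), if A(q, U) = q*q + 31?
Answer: -1/69214 ≈ -1.4448e-5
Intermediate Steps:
A(q, U) = 31 + q**2 (A(q, U) = q**2 + 31 = 31 + q**2)
1/(A(-44, 224) - 71181) = 1/((31 + (-44)**2) - 71181) = 1/((31 + 1936) - 71181) = 1/(1967 - 71181) = 1/(-69214) = -1/69214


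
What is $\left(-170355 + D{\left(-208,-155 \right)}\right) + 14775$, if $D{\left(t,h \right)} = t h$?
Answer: $-123340$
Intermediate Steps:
$D{\left(t,h \right)} = h t$
$\left(-170355 + D{\left(-208,-155 \right)}\right) + 14775 = \left(-170355 - -32240\right) + 14775 = \left(-170355 + 32240\right) + 14775 = -138115 + 14775 = -123340$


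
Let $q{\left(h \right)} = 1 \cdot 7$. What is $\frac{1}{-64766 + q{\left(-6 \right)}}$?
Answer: $- \frac{1}{64759} \approx -1.5442 \cdot 10^{-5}$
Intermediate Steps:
$q{\left(h \right)} = 7$
$\frac{1}{-64766 + q{\left(-6 \right)}} = \frac{1}{-64766 + 7} = \frac{1}{-64759} = - \frac{1}{64759}$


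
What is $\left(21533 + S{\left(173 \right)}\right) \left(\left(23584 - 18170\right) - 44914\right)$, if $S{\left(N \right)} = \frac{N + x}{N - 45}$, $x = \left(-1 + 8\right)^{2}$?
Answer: $- \frac{13609952125}{16} \approx -8.5062 \cdot 10^{8}$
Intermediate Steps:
$x = 49$ ($x = 7^{2} = 49$)
$S{\left(N \right)} = \frac{49 + N}{-45 + N}$ ($S{\left(N \right)} = \frac{N + 49}{N - 45} = \frac{49 + N}{-45 + N}$)
$\left(21533 + S{\left(173 \right)}\right) \left(\left(23584 - 18170\right) - 44914\right) = \left(21533 + \frac{49 + 173}{-45 + 173}\right) \left(\left(23584 - 18170\right) - 44914\right) = \left(21533 + \frac{1}{128} \cdot 222\right) \left(5414 - 44914\right) = \left(21533 + \frac{1}{128} \cdot 222\right) \left(-39500\right) = \left(21533 + \frac{111}{64}\right) \left(-39500\right) = \frac{1378223}{64} \left(-39500\right) = - \frac{13609952125}{16}$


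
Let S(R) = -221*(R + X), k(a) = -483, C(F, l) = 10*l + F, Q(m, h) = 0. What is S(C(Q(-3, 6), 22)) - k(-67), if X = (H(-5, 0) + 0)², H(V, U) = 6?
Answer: -56093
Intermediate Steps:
C(F, l) = F + 10*l
X = 36 (X = (6 + 0)² = 6² = 36)
S(R) = -7956 - 221*R (S(R) = -221*(R + 36) = -221*(36 + R) = -7956 - 221*R)
S(C(Q(-3, 6), 22)) - k(-67) = (-7956 - 221*(0 + 10*22)) - 1*(-483) = (-7956 - 221*(0 + 220)) + 483 = (-7956 - 221*220) + 483 = (-7956 - 48620) + 483 = -56576 + 483 = -56093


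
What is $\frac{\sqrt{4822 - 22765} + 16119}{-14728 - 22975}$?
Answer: $- \frac{16119}{37703} - \frac{i \sqrt{17943}}{37703} \approx -0.42753 - 0.0035528 i$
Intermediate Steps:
$\frac{\sqrt{4822 - 22765} + 16119}{-14728 - 22975} = \frac{\sqrt{-17943} + 16119}{-37703} = \left(i \sqrt{17943} + 16119\right) \left(- \frac{1}{37703}\right) = \left(16119 + i \sqrt{17943}\right) \left(- \frac{1}{37703}\right) = - \frac{16119}{37703} - \frac{i \sqrt{17943}}{37703}$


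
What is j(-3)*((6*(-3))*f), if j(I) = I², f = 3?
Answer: -486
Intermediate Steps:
j(-3)*((6*(-3))*f) = (-3)²*((6*(-3))*3) = 9*(-18*3) = 9*(-54) = -486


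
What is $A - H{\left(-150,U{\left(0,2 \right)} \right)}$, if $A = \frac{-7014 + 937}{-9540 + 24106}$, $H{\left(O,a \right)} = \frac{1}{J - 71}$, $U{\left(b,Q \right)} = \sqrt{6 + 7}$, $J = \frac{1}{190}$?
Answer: $- \frac{79205113}{196480774} \approx -0.40312$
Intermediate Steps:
$J = \frac{1}{190} \approx 0.0052632$
$U{\left(b,Q \right)} = \sqrt{13}$
$H{\left(O,a \right)} = - \frac{190}{13489}$ ($H{\left(O,a \right)} = \frac{1}{\frac{1}{190} - 71} = \frac{1}{- \frac{13489}{190}} = - \frac{190}{13489}$)
$A = - \frac{6077}{14566} \approx -0.4172$
$A - H{\left(-150,U{\left(0,2 \right)} \right)} = - \frac{6077}{14566} - - \frac{190}{13489} = - \frac{6077}{14566} + \frac{190}{13489} = - \frac{79205113}{196480774}$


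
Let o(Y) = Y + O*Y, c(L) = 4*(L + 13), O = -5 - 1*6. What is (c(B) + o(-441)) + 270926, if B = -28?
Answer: 275276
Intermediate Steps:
O = -11 (O = -5 - 6 = -11)
c(L) = 52 + 4*L (c(L) = 4*(13 + L) = 52 + 4*L)
o(Y) = -10*Y (o(Y) = Y - 11*Y = -10*Y)
(c(B) + o(-441)) + 270926 = ((52 + 4*(-28)) - 10*(-441)) + 270926 = ((52 - 112) + 4410) + 270926 = (-60 + 4410) + 270926 = 4350 + 270926 = 275276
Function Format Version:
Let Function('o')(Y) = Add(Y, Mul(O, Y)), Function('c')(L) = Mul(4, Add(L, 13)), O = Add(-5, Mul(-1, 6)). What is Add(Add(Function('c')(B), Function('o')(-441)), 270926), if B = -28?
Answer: 275276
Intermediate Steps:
O = -11 (O = Add(-5, -6) = -11)
Function('c')(L) = Add(52, Mul(4, L)) (Function('c')(L) = Mul(4, Add(13, L)) = Add(52, Mul(4, L)))
Function('o')(Y) = Mul(-10, Y) (Function('o')(Y) = Add(Y, Mul(-11, Y)) = Mul(-10, Y))
Add(Add(Function('c')(B), Function('o')(-441)), 270926) = Add(Add(Add(52, Mul(4, -28)), Mul(-10, -441)), 270926) = Add(Add(Add(52, -112), 4410), 270926) = Add(Add(-60, 4410), 270926) = Add(4350, 270926) = 275276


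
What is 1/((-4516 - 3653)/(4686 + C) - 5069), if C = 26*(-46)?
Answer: -3490/17698979 ≈ -0.00019719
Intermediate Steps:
C = -1196
1/((-4516 - 3653)/(4686 + C) - 5069) = 1/((-4516 - 3653)/(4686 - 1196) - 5069) = 1/(-8169/3490 - 5069) = 1/(-17698979/3490) = -3490/17698979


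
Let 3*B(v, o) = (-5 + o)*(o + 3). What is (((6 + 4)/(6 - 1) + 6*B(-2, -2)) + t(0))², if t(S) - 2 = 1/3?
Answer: 841/9 ≈ 93.444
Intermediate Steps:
B(v, o) = (-5 + o)*(3 + o)/3 (B(v, o) = ((-5 + o)*(o + 3))/3 = ((-5 + o)*(3 + o))/3 = (-5 + o)*(3 + o)/3)
t(S) = 7/3 (t(S) = 2 + 1/3 = 2 + ⅓ = 7/3)
(((6 + 4)/(6 - 1) + 6*B(-2, -2)) + t(0))² = (((6 + 4)/(6 - 1) + 6*(-5 - ⅔*(-2) + (⅓)*(-2)²)) + 7/3)² = ((10/5 + 6*(-5 + 4/3 + (⅓)*4)) + 7/3)² = ((10*(⅕) + 6*(-5 + 4/3 + 4/3)) + 7/3)² = ((2 + 6*(-7/3)) + 7/3)² = ((2 - 14) + 7/3)² = (-12 + 7/3)² = (-29/3)² = 841/9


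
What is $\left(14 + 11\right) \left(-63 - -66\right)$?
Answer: $75$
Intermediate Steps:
$\left(14 + 11\right) \left(-63 - -66\right) = 25 \left(-63 + 66\right) = 25 \cdot 3 = 75$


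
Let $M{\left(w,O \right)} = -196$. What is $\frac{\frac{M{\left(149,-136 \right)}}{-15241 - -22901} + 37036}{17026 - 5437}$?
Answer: $\frac{23641297}{7397645} \approx 3.1958$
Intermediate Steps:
$\frac{\frac{M{\left(149,-136 \right)}}{-15241 - -22901} + 37036}{17026 - 5437} = \frac{- \frac{196}{-15241 - -22901} + 37036}{17026 - 5437} = \frac{- \frac{196}{-15241 + 22901} + 37036}{11589} = \left(- \frac{196}{7660} + 37036\right) \frac{1}{11589} = \left(\left(-196\right) \frac{1}{7660} + 37036\right) \frac{1}{11589} = \left(- \frac{49}{1915} + 37036\right) \frac{1}{11589} = \frac{70923891}{1915} \cdot \frac{1}{11589} = \frac{23641297}{7397645}$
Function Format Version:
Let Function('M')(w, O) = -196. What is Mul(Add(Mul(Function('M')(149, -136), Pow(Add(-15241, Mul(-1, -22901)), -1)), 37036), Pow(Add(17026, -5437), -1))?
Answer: Rational(23641297, 7397645) ≈ 3.1958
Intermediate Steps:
Mul(Add(Mul(Function('M')(149, -136), Pow(Add(-15241, Mul(-1, -22901)), -1)), 37036), Pow(Add(17026, -5437), -1)) = Mul(Add(Mul(-196, Pow(Add(-15241, Mul(-1, -22901)), -1)), 37036), Pow(Add(17026, -5437), -1)) = Mul(Add(Mul(-196, Pow(Add(-15241, 22901), -1)), 37036), Pow(11589, -1)) = Mul(Add(Mul(-196, Pow(7660, -1)), 37036), Rational(1, 11589)) = Mul(Add(Mul(-196, Rational(1, 7660)), 37036), Rational(1, 11589)) = Mul(Add(Rational(-49, 1915), 37036), Rational(1, 11589)) = Mul(Rational(70923891, 1915), Rational(1, 11589)) = Rational(23641297, 7397645)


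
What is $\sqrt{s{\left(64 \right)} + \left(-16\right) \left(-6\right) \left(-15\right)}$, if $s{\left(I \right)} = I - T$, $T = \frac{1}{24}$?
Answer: $\frac{5 i \sqrt{7926}}{12} \approx 37.095 i$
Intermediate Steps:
$T = \frac{1}{24} \approx 0.041667$
$s{\left(I \right)} = - \frac{1}{24} + I$ ($s{\left(I \right)} = I - \frac{1}{24} = - \frac{1}{24} + I$)
$\sqrt{s{\left(64 \right)} + \left(-16\right) \left(-6\right) \left(-15\right)} = \sqrt{\left(- \frac{1}{24} + 64\right) + \left(-16\right) \left(-6\right) \left(-15\right)} = \sqrt{\frac{1535}{24} + 96 \left(-15\right)} = \sqrt{\frac{1535}{24} - 1440} = \sqrt{- \frac{33025}{24}} = \frac{5 i \sqrt{7926}}{12}$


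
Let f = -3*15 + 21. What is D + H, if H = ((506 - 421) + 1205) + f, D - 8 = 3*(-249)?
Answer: 527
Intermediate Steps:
D = -739 (D = 8 + 3*(-249) = 8 - 747 = -739)
f = -24 (f = -45 + 21 = -24)
H = 1266 (H = ((506 - 421) + 1205) - 24 = (85 + 1205) - 24 = 1290 - 24 = 1266)
D + H = -739 + 1266 = 527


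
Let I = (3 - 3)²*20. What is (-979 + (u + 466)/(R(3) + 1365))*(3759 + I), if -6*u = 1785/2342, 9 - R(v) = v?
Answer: -7874760183171/2140588 ≈ -3.6788e+6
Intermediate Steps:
R(v) = 9 - v
u = -595/4684 (u = -595/(2*2342) = -⅙*1785/2342 = -595/4684 ≈ -0.12703)
I = 0 (I = 0²*20 = 0*20 = 0)
(-979 + (u + 466)/(R(3) + 1365))*(3759 + I) = (-979 + (-595/4684 + 466)/((9 - 1*3) + 1365))*(3759 + 0) = (-979 + 2182149/(4684*((9 - 3) + 1365)))*3759 = (-979 + 2182149/(4684*(6 + 1365)))*3759 = (-979 + (2182149/4684)/1371)*3759 = (-979 + (2182149/4684)*(1/1371))*3759 = (-979 + 727383/2140588)*3759 = -2094908269/2140588*3759 = -7874760183171/2140588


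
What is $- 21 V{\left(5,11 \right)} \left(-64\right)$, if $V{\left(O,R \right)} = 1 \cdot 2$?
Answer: $2688$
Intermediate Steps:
$V{\left(O,R \right)} = 2$
$- 21 V{\left(5,11 \right)} \left(-64\right) = \left(-21\right) 2 \left(-64\right) = \left(-42\right) \left(-64\right) = 2688$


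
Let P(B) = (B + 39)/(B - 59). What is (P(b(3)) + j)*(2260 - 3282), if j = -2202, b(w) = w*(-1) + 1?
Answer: 137314898/61 ≈ 2.2511e+6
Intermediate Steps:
b(w) = 1 - w (b(w) = -w + 1 = 1 - w)
P(B) = (39 + B)/(-59 + B)
(P(b(3)) + j)*(2260 - 3282) = ((39 + (1 - 1*3))/(-59 + (1 - 1*3)) - 2202)*(2260 - 3282) = ((39 + (1 - 3))/(-59 + (1 - 3)) - 2202)*(-1022) = ((39 - 2)/(-59 - 2) - 2202)*(-1022) = (37/(-61) - 2202)*(-1022) = (-1/61*37 - 2202)*(-1022) = (-37/61 - 2202)*(-1022) = -134359/61*(-1022) = 137314898/61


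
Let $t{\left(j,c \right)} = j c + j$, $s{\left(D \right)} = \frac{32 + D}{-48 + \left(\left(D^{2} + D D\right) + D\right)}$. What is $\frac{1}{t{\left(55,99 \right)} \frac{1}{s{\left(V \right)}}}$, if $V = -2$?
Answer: $- \frac{1}{7700} \approx -0.00012987$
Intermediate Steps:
$s{\left(D \right)} = \frac{32 + D}{-48 + D + 2 D^{2}}$ ($s{\left(D \right)} = \frac{32 + D}{-48 + \left(\left(D^{2} + D^{2}\right) + D\right)} = \frac{32 + D}{-48 + \left(2 D^{2} + D\right)} = \frac{32 + D}{-48 + \left(D + 2 D^{2}\right)} = \frac{32 + D}{-48 + D + 2 D^{2}}$)
$t{\left(j,c \right)} = j + c j$ ($t{\left(j,c \right)} = c j + j = j + c j$)
$\frac{1}{t{\left(55,99 \right)} \frac{1}{s{\left(V \right)}}} = \frac{1}{55 \left(1 + 99\right) \frac{1}{\frac{1}{-48 - 2 + 2 \left(-2\right)^{2}} \left(32 - 2\right)}} = \frac{1}{55 \cdot 100 \frac{1}{\frac{1}{-48 - 2 + 2 \cdot 4} \cdot 30}} = \frac{1}{5500 \frac{1}{\frac{1}{-48 - 2 + 8} \cdot 30}} = \frac{1}{5500 \frac{1}{\frac{1}{-42} \cdot 30}} = \frac{1}{5500 \frac{1}{\left(- \frac{1}{42}\right) 30}} = \frac{1}{5500 \frac{1}{- \frac{5}{7}}} = \frac{1}{5500 \left(- \frac{7}{5}\right)} = \frac{1}{-7700} = - \frac{1}{7700}$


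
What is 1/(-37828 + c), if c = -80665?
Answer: -1/118493 ≈ -8.4393e-6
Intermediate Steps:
1/(-37828 + c) = 1/(-37828 - 80665) = 1/(-118493) = -1/118493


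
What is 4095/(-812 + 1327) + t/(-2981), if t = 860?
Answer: 2352859/307043 ≈ 7.6630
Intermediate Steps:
4095/(-812 + 1327) + t/(-2981) = 4095/(-812 + 1327) + 860/(-2981) = 4095/515 + 860*(-1/2981) = 4095*(1/515) - 860/2981 = 819/103 - 860/2981 = 2352859/307043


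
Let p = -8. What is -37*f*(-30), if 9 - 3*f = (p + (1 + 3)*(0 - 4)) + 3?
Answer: 11100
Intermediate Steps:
f = 10 (f = 3 - ((-8 + (1 + 3)*(0 - 4)) + 3)/3 = 3 - ((-8 + 4*(-4)) + 3)/3 = 3 - ((-8 - 16) + 3)/3 = 3 - (-24 + 3)/3 = 3 - ⅓*(-21) = 3 + 7 = 10)
-37*f*(-30) = -37*10*(-30) = -370*(-30) = 11100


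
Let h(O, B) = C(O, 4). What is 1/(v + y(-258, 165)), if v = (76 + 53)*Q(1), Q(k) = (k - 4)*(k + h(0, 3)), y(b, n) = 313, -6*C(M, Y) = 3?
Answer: 2/239 ≈ 0.0083682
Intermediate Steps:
C(M, Y) = -½ (C(M, Y) = -⅙*3 = -½)
h(O, B) = -½
Q(k) = (-4 + k)*(-½ + k) (Q(k) = (k - 4)*(k - ½) = (-4 + k)*(-½ + k))
v = -387/2 (v = (76 + 53)*(2 + 1² - 9/2*1) = 129*(2 + 1 - 9/2) = 129*(-3/2) = -387/2 ≈ -193.50)
1/(v + y(-258, 165)) = 1/(-387/2 + 313) = 1/(239/2) = 2/239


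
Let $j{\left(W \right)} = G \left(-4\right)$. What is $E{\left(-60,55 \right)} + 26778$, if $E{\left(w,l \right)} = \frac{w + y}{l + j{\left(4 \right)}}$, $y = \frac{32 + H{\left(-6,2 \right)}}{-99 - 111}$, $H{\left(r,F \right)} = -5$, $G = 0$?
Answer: $\frac{103091091}{3850} \approx 26777.0$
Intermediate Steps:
$j{\left(W \right)} = 0$ ($j{\left(W \right)} = 0 \left(-4\right) = 0$)
$y = - \frac{9}{70}$ ($y = \frac{32 - 5}{-99 - 111} = \frac{27}{-210} = 27 \left(- \frac{1}{210}\right) = - \frac{9}{70} \approx -0.12857$)
$E{\left(w,l \right)} = \frac{- \frac{9}{70} + w}{l}$ ($E{\left(w,l \right)} = \frac{w - \frac{9}{70}}{l + 0} = \frac{- \frac{9}{70} + w}{l}$)
$E{\left(-60,55 \right)} + 26778 = \frac{- \frac{9}{70} - 60}{55} + 26778 = \frac{1}{55} \left(- \frac{4209}{70}\right) + 26778 = - \frac{4209}{3850} + 26778 = \frac{103091091}{3850}$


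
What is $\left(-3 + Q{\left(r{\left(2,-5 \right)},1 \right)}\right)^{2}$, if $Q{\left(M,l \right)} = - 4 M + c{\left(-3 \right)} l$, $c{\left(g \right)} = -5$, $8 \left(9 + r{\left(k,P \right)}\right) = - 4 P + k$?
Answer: $289$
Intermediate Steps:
$r{\left(k,P \right)} = -9 - \frac{P}{2} + \frac{k}{8}$ ($r{\left(k,P \right)} = -9 + \frac{- 4 P + k}{8} = -9 + \frac{k - 4 P}{8} = -9 - \left(\frac{P}{2} - \frac{k}{8}\right) = -9 - \frac{P}{2} + \frac{k}{8}$)
$Q{\left(M,l \right)} = - 5 l - 4 M$ ($Q{\left(M,l \right)} = - 4 M - 5 l = - 5 l - 4 M$)
$\left(-3 + Q{\left(r{\left(2,-5 \right)},1 \right)}\right)^{2} = \left(-3 - \left(5 + 4 \left(-9 - - \frac{5}{2} + \frac{1}{8} \cdot 2\right)\right)\right)^{2} = \left(-3 - \left(5 + 4 \left(-9 + \frac{5}{2} + \frac{1}{4}\right)\right)\right)^{2} = \left(-3 - -20\right)^{2} = \left(-3 + \left(-5 + 25\right)\right)^{2} = \left(-3 + 20\right)^{2} = 17^{2} = 289$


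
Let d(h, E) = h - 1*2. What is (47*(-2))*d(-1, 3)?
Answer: 282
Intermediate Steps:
d(h, E) = -2 + h (d(h, E) = h - 2 = -2 + h)
(47*(-2))*d(-1, 3) = (47*(-2))*(-2 - 1) = -94*(-3) = 282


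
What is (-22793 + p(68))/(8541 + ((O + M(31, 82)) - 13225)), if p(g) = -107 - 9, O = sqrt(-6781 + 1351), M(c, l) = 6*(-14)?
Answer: 54615056/11369627 + 22909*I*sqrt(5430)/22739254 ≈ 4.8036 + 0.074239*I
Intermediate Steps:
M(c, l) = -84
O = I*sqrt(5430) (O = sqrt(-5430) = I*sqrt(5430) ≈ 73.688*I)
p(g) = -116
(-22793 + p(68))/(8541 + ((O + M(31, 82)) - 13225)) = (-22793 - 116)/(8541 + ((I*sqrt(5430) - 84) - 13225)) = -22909/(8541 + ((-84 + I*sqrt(5430)) - 13225)) = -22909/(8541 + (-13309 + I*sqrt(5430))) = -22909/(-4768 + I*sqrt(5430))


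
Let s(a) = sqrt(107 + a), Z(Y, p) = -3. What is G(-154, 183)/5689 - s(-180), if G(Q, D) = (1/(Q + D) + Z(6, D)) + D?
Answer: 5221/164981 - I*sqrt(73) ≈ 0.031646 - 8.544*I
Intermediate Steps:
G(Q, D) = -3 + D + 1/(D + Q) (G(Q, D) = (1/(Q + D) - 3) + D = (1/(D + Q) - 3) + D = (-3 + 1/(D + Q)) + D = -3 + D + 1/(D + Q))
G(-154, 183)/5689 - s(-180) = ((1 + 183**2 - 3*183 - 3*(-154) + 183*(-154))/(183 - 154))/5689 - sqrt(107 - 180) = ((1 + 33489 - 549 + 462 - 28182)/29)*(1/5689) - sqrt(-73) = ((1/29)*5221)*(1/5689) - I*sqrt(73) = (5221/29)*(1/5689) - I*sqrt(73) = 5221/164981 - I*sqrt(73)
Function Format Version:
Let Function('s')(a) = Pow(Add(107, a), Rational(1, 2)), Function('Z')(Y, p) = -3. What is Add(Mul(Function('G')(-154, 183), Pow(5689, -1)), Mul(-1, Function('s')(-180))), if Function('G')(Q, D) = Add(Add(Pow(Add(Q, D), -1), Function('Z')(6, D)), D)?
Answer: Add(Rational(5221, 164981), Mul(-1, I, Pow(73, Rational(1, 2)))) ≈ Add(0.031646, Mul(-8.5440, I))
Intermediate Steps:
Function('G')(Q, D) = Add(-3, D, Pow(Add(D, Q), -1)) (Function('G')(Q, D) = Add(Add(Pow(Add(Q, D), -1), -3), D) = Add(Add(Pow(Add(D, Q), -1), -3), D) = Add(Add(-3, Pow(Add(D, Q), -1)), D) = Add(-3, D, Pow(Add(D, Q), -1)))
Add(Mul(Function('G')(-154, 183), Pow(5689, -1)), Mul(-1, Function('s')(-180))) = Add(Mul(Mul(Pow(Add(183, -154), -1), Add(1, Pow(183, 2), Mul(-3, 183), Mul(-3, -154), Mul(183, -154))), Pow(5689, -1)), Mul(-1, Pow(Add(107, -180), Rational(1, 2)))) = Add(Mul(Mul(Pow(29, -1), Add(1, 33489, -549, 462, -28182)), Rational(1, 5689)), Mul(-1, Pow(-73, Rational(1, 2)))) = Add(Mul(Mul(Rational(1, 29), 5221), Rational(1, 5689)), Mul(-1, Mul(I, Pow(73, Rational(1, 2))))) = Add(Mul(Rational(5221, 29), Rational(1, 5689)), Mul(-1, I, Pow(73, Rational(1, 2)))) = Add(Rational(5221, 164981), Mul(-1, I, Pow(73, Rational(1, 2))))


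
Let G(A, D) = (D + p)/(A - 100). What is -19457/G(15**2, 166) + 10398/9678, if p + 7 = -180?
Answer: 3923054018/33873 ≈ 1.1582e+5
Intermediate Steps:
p = -187 (p = -7 - 180 = -187)
G(A, D) = (-187 + D)/(-100 + A) (G(A, D) = (D - 187)/(A - 100) = (-187 + D)/(-100 + A))
-19457/G(15**2, 166) + 10398/9678 = -19457*(-100 + 15**2)/(-187 + 166) + 10398/9678 = -19457/(-21/(-100 + 225)) + 10398*(1/9678) = -19457/(-21/125) + 1733/1613 = -19457*(-125/21) + 1733/1613 = 2432125/21 + 1733/1613 = 3923054018/33873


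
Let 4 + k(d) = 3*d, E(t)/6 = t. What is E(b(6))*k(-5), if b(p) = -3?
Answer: 342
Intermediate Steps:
E(t) = 6*t
k(d) = -4 + 3*d
E(b(6))*k(-5) = (6*(-3))*(-4 + 3*(-5)) = -18*(-4 - 15) = -18*(-19) = 342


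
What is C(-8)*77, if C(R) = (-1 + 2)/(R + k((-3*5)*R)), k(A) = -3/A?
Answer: -3080/321 ≈ -9.5950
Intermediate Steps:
C(R) = 1/(R + 1/(5*R)) (C(R) = (-1 + 2)/(R - 3*(-1/(15*R))) = 1/(R - 3*(-1/(15*R))) = 1/(R - (-1)/(5*R)) = 1/(R + 1/(5*R)))
C(-8)*77 = (5*(-8)/(1 + 5*(-8)²))*77 = (5*(-8)/(1 + 5*64))*77 = (5*(-8)/(1 + 320))*77 = (5*(-8)/321)*77 = (5*(-8)*(1/321))*77 = -40/321*77 = -3080/321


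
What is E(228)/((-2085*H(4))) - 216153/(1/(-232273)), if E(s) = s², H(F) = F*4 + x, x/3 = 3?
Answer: 872338037719047/17375 ≈ 5.0206e+10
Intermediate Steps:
x = 9 (x = 3*3 = 9)
H(F) = 9 + 4*F (H(F) = F*4 + 9 = 4*F + 9 = 9 + 4*F)
E(228)/((-2085*H(4))) - 216153/(1/(-232273)) = 228²/((-2085*(9 + 4*4))) - 216153/(1/(-232273)) = 51984/((-2085*(9 + 16))) - 216153/(-1/232273) = 51984/((-2085*25)) - 216153*(-232273) = 51984/(-52125) + 50206505769 = 51984*(-1/52125) + 50206505769 = -17328/17375 + 50206505769 = 872338037719047/17375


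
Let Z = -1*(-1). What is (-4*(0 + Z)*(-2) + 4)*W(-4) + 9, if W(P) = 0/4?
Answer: 9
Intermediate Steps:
Z = 1
W(P) = 0 (W(P) = 0*(¼) = 0)
(-4*(0 + Z)*(-2) + 4)*W(-4) + 9 = (-4*(0 + 1)*(-2) + 4)*0 + 9 = (-4*(-2) + 4)*0 + 9 = (8 + 4)*0 + 9 = 12*0 + 9 = 0 + 9 = 9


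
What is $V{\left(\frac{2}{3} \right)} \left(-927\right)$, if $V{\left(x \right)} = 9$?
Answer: $-8343$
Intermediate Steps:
$V{\left(\frac{2}{3} \right)} \left(-927\right) = 9 \left(-927\right) = -8343$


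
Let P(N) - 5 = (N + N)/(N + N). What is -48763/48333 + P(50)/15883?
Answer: -774212731/767673039 ≈ -1.0085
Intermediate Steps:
P(N) = 6 (P(N) = 5 + (N + N)/(N + N) = 5 + (2*N)/((2*N)) = 5 + (2*N)*(1/(2*N)) = 5 + 1 = 6)
-48763/48333 + P(50)/15883 = -48763/48333 + 6/15883 = -774212731/767673039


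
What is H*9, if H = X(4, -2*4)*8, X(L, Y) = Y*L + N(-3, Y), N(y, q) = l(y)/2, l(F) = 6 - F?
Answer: -1980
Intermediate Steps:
N(y, q) = 3 - y/2 (N(y, q) = (6 - y)/2 = (6 - y)*(½) = 3 - y/2)
X(L, Y) = 9/2 + L*Y (X(L, Y) = Y*L + (3 - ½*(-3)) = L*Y + (3 + 3/2) = L*Y + 9/2 = 9/2 + L*Y)
H = -220 (H = (9/2 + 4*(-2*4))*8 = (9/2 + 4*(-8))*8 = (9/2 - 32)*8 = -55/2*8 = -220)
H*9 = -220*9 = -1980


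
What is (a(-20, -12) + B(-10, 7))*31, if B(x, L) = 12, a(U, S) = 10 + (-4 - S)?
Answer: 930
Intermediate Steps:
a(U, S) = 6 - S
(a(-20, -12) + B(-10, 7))*31 = ((6 - 1*(-12)) + 12)*31 = ((6 + 12) + 12)*31 = (18 + 12)*31 = 30*31 = 930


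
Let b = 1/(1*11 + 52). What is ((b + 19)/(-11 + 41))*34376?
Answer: 20591224/945 ≈ 21790.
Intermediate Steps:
b = 1/63 (b = 1/(11 + 52) = 1/63 ≈ 0.015873)
((b + 19)/(-11 + 41))*34376 = ((1/63 + 19)/(-11 + 41))*34376 = ((1198/63)/30)*34376 = ((1198/63)*(1/30))*34376 = (599/945)*34376 = 20591224/945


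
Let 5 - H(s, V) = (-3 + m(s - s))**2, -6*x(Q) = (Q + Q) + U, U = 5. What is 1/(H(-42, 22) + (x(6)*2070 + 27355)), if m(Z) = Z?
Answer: 1/21486 ≈ 4.6542e-5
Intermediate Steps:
x(Q) = -5/6 - Q/3 (x(Q) = -((Q + Q) + 5)/6 = -(2*Q + 5)/6 = -(5 + 2*Q)/6 = -5/6 - Q/3)
H(s, V) = -4 (H(s, V) = 5 - (-3 + (s - s))**2 = 5 - (-3 + 0)**2 = 5 - 1*(-3)**2 = 5 - 1*9 = 5 - 9 = -4)
1/(H(-42, 22) + (x(6)*2070 + 27355)) = 1/(-4 + ((-5/6 - 1/3*6)*2070 + 27355)) = 1/(-4 + ((-5/6 - 2)*2070 + 27355)) = 1/(-4 + (-17/6*2070 + 27355)) = 1/(-4 + (-5865 + 27355)) = 1/(-4 + 21490) = 1/21486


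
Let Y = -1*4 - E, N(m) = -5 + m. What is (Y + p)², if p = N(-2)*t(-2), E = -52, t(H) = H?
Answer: 3844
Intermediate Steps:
Y = 48 (Y = -1*4 - 1*(-52) = -4 + 52 = 48)
p = 14 (p = (-5 - 2)*(-2) = -7*(-2) = 14)
(Y + p)² = (48 + 14)² = 62² = 3844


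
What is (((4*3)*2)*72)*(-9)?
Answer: -15552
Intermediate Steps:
(((4*3)*2)*72)*(-9) = ((12*2)*72)*(-9) = (24*72)*(-9) = 1728*(-9) = -15552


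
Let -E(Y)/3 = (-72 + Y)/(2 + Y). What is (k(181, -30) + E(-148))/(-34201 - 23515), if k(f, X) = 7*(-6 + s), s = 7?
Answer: -181/4213268 ≈ -4.2960e-5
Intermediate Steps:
k(f, X) = 7 (k(f, X) = 7*(-6 + 7) = 7*1 = 7)
E(Y) = -3*(-72 + Y)/(2 + Y)
(k(181, -30) + E(-148))/(-34201 - 23515) = (7 + 3*(72 - 1*(-148))/(2 - 148))/(-34201 - 23515) = (7 + 3*(72 + 148)/(-146))/(-57716) = (7 + 3*(-1/146)*220)*(-1/57716) = (7 - 330/73)*(-1/57716) = (181/73)*(-1/57716) = -181/4213268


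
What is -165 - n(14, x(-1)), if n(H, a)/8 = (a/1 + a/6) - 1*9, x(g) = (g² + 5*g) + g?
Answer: -139/3 ≈ -46.333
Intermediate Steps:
x(g) = g² + 6*g
n(H, a) = -72 + 28*a/3 (n(H, a) = 8*((a/1 + a/6) - 1*9) = 8*((a*1 + a*(⅙)) - 9) = 8*((a + a/6) - 9) = 8*(7*a/6 - 9) = 8*(-9 + 7*a/6) = -72 + 28*a/3)
-165 - n(14, x(-1)) = -165 - (-72 + 28*(-(6 - 1))/3) = -165 - (-72 + 28*(-1*5)/3) = -165 - (-72 + (28/3)*(-5)) = -165 - (-72 - 140/3) = -165 - 1*(-356/3) = -165 + 356/3 = -139/3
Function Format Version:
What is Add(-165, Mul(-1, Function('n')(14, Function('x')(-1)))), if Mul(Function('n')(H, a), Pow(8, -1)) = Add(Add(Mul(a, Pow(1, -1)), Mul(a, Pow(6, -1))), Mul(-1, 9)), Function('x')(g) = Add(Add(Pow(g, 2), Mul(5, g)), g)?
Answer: Rational(-139, 3) ≈ -46.333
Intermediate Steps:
Function('x')(g) = Add(Pow(g, 2), Mul(6, g))
Function('n')(H, a) = Add(-72, Mul(Rational(28, 3), a)) (Function('n')(H, a) = Mul(8, Add(Add(Mul(a, Pow(1, -1)), Mul(a, Pow(6, -1))), Mul(-1, 9))) = Mul(8, Add(Add(Mul(a, 1), Mul(a, Rational(1, 6))), -9)) = Mul(8, Add(Add(a, Mul(Rational(1, 6), a)), -9)) = Mul(8, Add(Mul(Rational(7, 6), a), -9)) = Mul(8, Add(-9, Mul(Rational(7, 6), a))) = Add(-72, Mul(Rational(28, 3), a)))
Add(-165, Mul(-1, Function('n')(14, Function('x')(-1)))) = Add(-165, Mul(-1, Add(-72, Mul(Rational(28, 3), Mul(-1, Add(6, -1)))))) = Add(-165, Mul(-1, Add(-72, Mul(Rational(28, 3), Mul(-1, 5))))) = Add(-165, Mul(-1, Add(-72, Mul(Rational(28, 3), -5)))) = Add(-165, Mul(-1, Add(-72, Rational(-140, 3)))) = Add(-165, Mul(-1, Rational(-356, 3))) = Add(-165, Rational(356, 3)) = Rational(-139, 3)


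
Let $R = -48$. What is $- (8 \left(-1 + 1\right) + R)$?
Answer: $48$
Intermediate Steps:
$- (8 \left(-1 + 1\right) + R) = - (8 \left(-1 + 1\right) - 48) = - (8 \cdot 0 - 48) = - (0 - 48) = \left(-1\right) \left(-48\right) = 48$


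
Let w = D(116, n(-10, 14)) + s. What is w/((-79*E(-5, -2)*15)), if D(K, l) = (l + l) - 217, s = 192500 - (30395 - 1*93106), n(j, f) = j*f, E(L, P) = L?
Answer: 254714/5925 ≈ 42.990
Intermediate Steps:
n(j, f) = f*j
s = 255211 (s = 192500 - (30395 - 93106) = 192500 - 1*(-62711) = 192500 + 62711 = 255211)
D(K, l) = -217 + 2*l (D(K, l) = 2*l - 217 = -217 + 2*l)
w = 254714 (w = (-217 + 2*(14*(-10))) + 255211 = (-217 + 2*(-140)) + 255211 = (-217 - 280) + 255211 = -497 + 255211 = 254714)
w/((-79*E(-5, -2)*15)) = 254714/((-79*(-5)*15)) = 254714/((395*15)) = 254714/5925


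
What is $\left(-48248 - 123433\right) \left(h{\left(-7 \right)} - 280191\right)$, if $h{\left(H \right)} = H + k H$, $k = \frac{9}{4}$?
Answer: $\frac{192429507255}{4} \approx 4.8107 \cdot 10^{10}$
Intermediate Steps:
$k = \frac{9}{4}$ ($k = 9 \cdot \frac{1}{4} = \frac{9}{4} \approx 2.25$)
$h{\left(H \right)} = \frac{13 H}{4}$ ($h{\left(H \right)} = H + \frac{9 H}{4} = \frac{13 H}{4}$)
$\left(-48248 - 123433\right) \left(h{\left(-7 \right)} - 280191\right) = \left(-48248 - 123433\right) \left(\frac{13}{4} \left(-7\right) - 280191\right) = - 171681 \left(- \frac{91}{4} - 280191\right) = \left(-171681\right) \left(- \frac{1120855}{4}\right) = \frac{192429507255}{4}$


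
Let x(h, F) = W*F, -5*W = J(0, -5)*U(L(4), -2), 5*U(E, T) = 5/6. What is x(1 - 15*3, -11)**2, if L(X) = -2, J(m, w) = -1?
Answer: 121/900 ≈ 0.13444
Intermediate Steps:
U(E, T) = 1/6 (U(E, T) = (5/6)/5 = (5*(1/6))/5 = (1/5)*(5/6) = 1/6)
W = 1/30 (W = -(-1)/(5*6) = -1/5*(-1/6) = 1/30 ≈ 0.033333)
x(h, F) = F/30
x(1 - 15*3, -11)**2 = ((1/30)*(-11))**2 = (-11/30)**2 = 121/900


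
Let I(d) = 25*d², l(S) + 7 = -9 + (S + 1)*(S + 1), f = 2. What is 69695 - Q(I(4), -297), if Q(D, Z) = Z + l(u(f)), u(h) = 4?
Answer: 69983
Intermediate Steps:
l(S) = -16 + (1 + S)² (l(S) = -7 + (-9 + (S + 1)*(S + 1)) = -7 + (-9 + (1 + S)*(1 + S)) = -7 + (-9 + (1 + S)²) = -16 + (1 + S)²)
Q(D, Z) = 9 + Z (Q(D, Z) = Z + (-16 + (1 + 4)²) = Z + (-16 + 5²) = Z + (-16 + 25) = Z + 9 = 9 + Z)
69695 - Q(I(4), -297) = 69695 - (9 - 297) = 69695 - 1*(-288) = 69695 + 288 = 69983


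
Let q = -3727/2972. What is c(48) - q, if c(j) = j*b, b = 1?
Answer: 146383/2972 ≈ 49.254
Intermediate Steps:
q = -3727/2972 (q = -3727*1/2972 = -3727/2972 ≈ -1.2540)
c(j) = j (c(j) = j*1 = j)
c(48) - q = 48 - 1*(-3727/2972) = 48 + 3727/2972 = 146383/2972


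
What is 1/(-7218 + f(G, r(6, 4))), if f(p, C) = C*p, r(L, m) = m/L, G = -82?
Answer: -3/21818 ≈ -0.00013750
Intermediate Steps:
1/(-7218 + f(G, r(6, 4))) = 1/(-7218 + (4/6)*(-82)) = 1/(-7218 + (4*(⅙))*(-82)) = 1/(-7218 + (⅔)*(-82)) = 1/(-7218 - 164/3) = 1/(-21818/3) = -3/21818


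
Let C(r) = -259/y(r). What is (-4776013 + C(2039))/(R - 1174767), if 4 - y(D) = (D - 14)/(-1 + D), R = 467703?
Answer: 29263159493/4332181128 ≈ 6.7548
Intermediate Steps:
y(D) = 4 - (-14 + D)/(-1 + D) (y(D) = 4 - (D - 14)/(-1 + D) = 4 - (-14 + D)/(-1 + D))
C(r) = -259*(-1 + r)/(10 + 3*r)
(-4776013 + C(2039))/(R - 1174767) = (-4776013 + 259*(1 - 1*2039)/(10 + 3*2039))/(467703 - 1174767) = (-4776013 + 259*(1 - 2039)/(10 + 6117))/(-707064) = (-4776013 + 259*(-2038)/6127)*(-1/707064) = (-4776013 + 259*(1/6127)*(-2038))*(-1/707064) = (-4776013 - 527842/6127)*(-1/707064) = -29263159493/6127*(-1/707064) = 29263159493/4332181128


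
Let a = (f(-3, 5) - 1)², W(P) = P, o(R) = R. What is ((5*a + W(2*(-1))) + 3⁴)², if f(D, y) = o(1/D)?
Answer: 625681/81 ≈ 7724.5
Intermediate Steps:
f(D, y) = 1/D
a = 16/9 (a = (1/(-3) - 1)² = (-⅓ - 1)² = (-4/3)² = 16/9 ≈ 1.7778)
((5*a + W(2*(-1))) + 3⁴)² = ((5*(16/9) + 2*(-1)) + 3⁴)² = ((80/9 - 2) + 81)² = (62/9 + 81)² = (791/9)² = 625681/81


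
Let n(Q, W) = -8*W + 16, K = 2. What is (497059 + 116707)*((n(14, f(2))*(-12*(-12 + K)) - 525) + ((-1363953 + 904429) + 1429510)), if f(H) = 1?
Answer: 595611415486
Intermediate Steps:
n(Q, W) = 16 - 8*W
(497059 + 116707)*((n(14, f(2))*(-12*(-12 + K)) - 525) + ((-1363953 + 904429) + 1429510)) = (497059 + 116707)*(((16 - 8*1)*(-12*(-12 + 2)) - 525) + ((-1363953 + 904429) + 1429510)) = 613766*(((16 - 8)*(-12*(-10)) - 525) + (-459524 + 1429510)) = 613766*((8*120 - 525) + 969986) = 613766*((960 - 525) + 969986) = 613766*(435 + 969986) = 613766*970421 = 595611415486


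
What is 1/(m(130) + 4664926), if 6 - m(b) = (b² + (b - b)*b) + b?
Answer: 1/4647902 ≈ 2.1515e-7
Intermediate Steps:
m(b) = 6 - b - b² (m(b) = 6 - ((b² + (b - b)*b) + b) = 6 - ((b² + 0*b) + b) = 6 - ((b² + 0) + b) = 6 - (b² + b) = 6 - (b + b²) = 6 + (-b - b²) = 6 - b - b²)
1/(m(130) + 4664926) = 1/((6 - 1*130 - 1*130²) + 4664926) = 1/((6 - 130 - 1*16900) + 4664926) = 1/((6 - 130 - 16900) + 4664926) = 1/(-17024 + 4664926) = 1/4647902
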